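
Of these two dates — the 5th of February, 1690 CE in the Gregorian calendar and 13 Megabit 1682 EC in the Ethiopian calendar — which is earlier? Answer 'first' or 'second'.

first

Converting both to JDN: 2338356 vs 2338398; the smaller is the first.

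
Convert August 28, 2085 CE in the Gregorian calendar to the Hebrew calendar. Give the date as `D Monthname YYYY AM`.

Both dates share Julian Day Number 2482831; in the Hebrew calendar that is 7 Elul 5845 AM.

7 Elul 5845 AM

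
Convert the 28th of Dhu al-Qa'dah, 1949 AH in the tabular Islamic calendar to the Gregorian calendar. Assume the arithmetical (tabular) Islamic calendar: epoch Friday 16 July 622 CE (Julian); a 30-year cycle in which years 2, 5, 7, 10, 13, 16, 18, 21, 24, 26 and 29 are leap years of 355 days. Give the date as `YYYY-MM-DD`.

Both dates share Julian Day Number 2639068; in the Gregorian calendar that is 3 June 2513 CE.

2513-06-03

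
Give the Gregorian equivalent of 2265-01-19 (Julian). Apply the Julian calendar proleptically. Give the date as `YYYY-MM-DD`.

At this point the Julian calendar is 15 days behind the Gregorian.
19 January 2265 Julian + 15 days → 3 February 2265 Gregorian.

2265-02-03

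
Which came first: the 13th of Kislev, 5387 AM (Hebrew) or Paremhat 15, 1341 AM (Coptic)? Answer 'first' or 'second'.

second

First date → JDN 2315280; second date → JDN 2314659.
JDN 2314659 < JDN 2315280, so the second date is earlier.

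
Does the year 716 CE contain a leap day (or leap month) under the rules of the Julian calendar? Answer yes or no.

716 mod 4 = 0, so it is a leap year in the Julian calendar.

yes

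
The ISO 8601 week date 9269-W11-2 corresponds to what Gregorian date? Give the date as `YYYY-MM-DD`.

9269-03-12

ISO week 1 of 9269 is the week containing the first Thursday of 9269.
Week 11, day 2 (Tuesday) lands on 9269-03-12.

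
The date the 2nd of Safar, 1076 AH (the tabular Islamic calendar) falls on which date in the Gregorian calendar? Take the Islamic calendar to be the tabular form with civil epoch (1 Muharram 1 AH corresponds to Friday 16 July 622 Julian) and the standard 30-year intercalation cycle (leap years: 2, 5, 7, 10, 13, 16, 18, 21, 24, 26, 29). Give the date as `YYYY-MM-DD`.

1665-08-14

Julian Day Number of the source date = 2329415.
Converting JDN 2329415 to the Gregorian calendar gives 14 August 1665 CE.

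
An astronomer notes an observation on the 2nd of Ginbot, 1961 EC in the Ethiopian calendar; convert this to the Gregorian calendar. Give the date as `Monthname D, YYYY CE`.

May 10, 1969 CE

Julian Day Number of the source date = 2440352.
Converting JDN 2440352 to the Gregorian calendar gives 10 May 1969 CE.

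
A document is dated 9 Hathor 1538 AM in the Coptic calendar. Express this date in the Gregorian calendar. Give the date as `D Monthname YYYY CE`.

17 November 1821 CE

Julian Day Number of the source date = 2386487.
Converting JDN 2386487 to the Gregorian calendar gives 17 November 1821 CE.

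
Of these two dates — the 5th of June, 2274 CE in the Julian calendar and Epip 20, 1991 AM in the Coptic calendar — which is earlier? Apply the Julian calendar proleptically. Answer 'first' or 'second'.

first

Converting both to JDN: 2551792 vs 2552196; the smaller is the first.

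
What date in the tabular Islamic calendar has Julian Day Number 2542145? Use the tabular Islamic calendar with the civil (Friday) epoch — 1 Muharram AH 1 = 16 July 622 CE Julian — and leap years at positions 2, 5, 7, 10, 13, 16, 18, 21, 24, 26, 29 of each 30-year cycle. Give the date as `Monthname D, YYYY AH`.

Jumada al-Awwal 24, 1676 AH

The Gregorian equivalent of JDN 2542145 is 21 January 2248.
In the tabular Islamic calendar that day is Jumada al-Awwal 24, 1676 AH.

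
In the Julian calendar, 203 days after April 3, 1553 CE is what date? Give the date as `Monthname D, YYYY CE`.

October 23, 1553 CE

JDN of April 3, 1553 CE = 2288384.
2288384 + 203 = 2288587.
JDN 2288587 in the Julian calendar is October 23, 1553 CE.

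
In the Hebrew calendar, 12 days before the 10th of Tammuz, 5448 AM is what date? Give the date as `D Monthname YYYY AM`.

Counting 12 days back from JDN 2337779 reaches JDN 2337767, which is 28 Sivan 5448 AM.

28 Sivan 5448 AM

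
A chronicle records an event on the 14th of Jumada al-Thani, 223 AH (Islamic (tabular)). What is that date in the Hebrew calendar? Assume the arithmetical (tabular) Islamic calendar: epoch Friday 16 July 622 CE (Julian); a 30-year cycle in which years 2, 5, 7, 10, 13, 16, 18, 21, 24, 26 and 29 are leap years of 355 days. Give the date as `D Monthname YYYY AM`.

15 Iyar 4598 AM

Julian Day Number of the source date = 2027270.
Converting JDN 2027270 to the Hebrew calendar gives 15 Iyar 4598 AM.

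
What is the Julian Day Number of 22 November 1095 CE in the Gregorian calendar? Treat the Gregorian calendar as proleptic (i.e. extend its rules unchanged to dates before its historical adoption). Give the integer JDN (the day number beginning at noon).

JDN 2299161 is 15 October 1582 CE (Gregorian); the target day is −177835 days from there, so JDN = 2121326.

2121326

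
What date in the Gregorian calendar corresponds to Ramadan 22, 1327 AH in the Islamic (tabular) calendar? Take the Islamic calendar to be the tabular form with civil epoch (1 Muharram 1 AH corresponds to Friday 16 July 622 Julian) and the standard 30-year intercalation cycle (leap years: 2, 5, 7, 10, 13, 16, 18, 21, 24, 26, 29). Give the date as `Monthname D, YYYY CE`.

Both dates share Julian Day Number 2418587; in the Gregorian calendar that is 7 October 1909 CE.

October 7, 1909 CE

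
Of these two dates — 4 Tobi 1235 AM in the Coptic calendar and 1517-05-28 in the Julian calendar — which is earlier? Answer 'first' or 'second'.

second

First date → JDN 2275871; second date → JDN 2275290.
JDN 2275290 < JDN 2275871, so the second date is earlier.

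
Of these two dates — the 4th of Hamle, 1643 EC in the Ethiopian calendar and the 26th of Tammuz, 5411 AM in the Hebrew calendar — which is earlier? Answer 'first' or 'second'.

Converting both to JDN: 2324264 vs 2324271; the smaller is the first.

first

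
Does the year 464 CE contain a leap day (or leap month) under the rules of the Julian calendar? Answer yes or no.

464 mod 4 = 0, so it is a leap year in the Julian calendar.

yes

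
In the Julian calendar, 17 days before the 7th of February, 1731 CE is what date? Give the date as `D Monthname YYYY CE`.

Counting 17 days back from JDN 2353343 reaches JDN 2353326, which is 21 January 1731 CE.

21 January 1731 CE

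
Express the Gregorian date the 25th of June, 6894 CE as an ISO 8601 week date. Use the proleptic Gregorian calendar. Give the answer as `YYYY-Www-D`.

6894-W25-5

The weekday is Friday (ISO weekday 5).
That Friday belongs to ISO week 25 of ISO year 6894.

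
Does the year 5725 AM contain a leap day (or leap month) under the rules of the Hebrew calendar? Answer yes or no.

Hebrew year 5725 is year 6 of its 19-year Metonic cycle; leap years are at positions 3, 6, 8, 11, 14, 17, 19, so it is a leap year (13 months).

yes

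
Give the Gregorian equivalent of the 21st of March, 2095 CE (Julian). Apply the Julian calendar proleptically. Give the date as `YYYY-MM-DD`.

2095-04-03

The Julian–Gregorian offset here is 13 days (Julian trailing).
21 March 2095 Julian + 13 days → 3 April 2095 Gregorian.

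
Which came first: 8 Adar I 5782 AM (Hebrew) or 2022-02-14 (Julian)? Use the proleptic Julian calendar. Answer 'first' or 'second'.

The two dates have Julian Day Numbers 2459620 and 2459638 respectively.
Since 2459620 < 2459638, the first date comes first.

first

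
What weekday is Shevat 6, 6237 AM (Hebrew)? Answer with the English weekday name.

Equivalently 21 January 2477 Gregorian, JDN 2625787.
Since JDN mod 7 = 3 (0 = Monday), the day is Thursday.

Thursday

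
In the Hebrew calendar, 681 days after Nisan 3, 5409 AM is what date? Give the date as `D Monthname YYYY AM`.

4 Shevat 5411 AM

Counting 681 days forward from JDN 2323420 reaches JDN 2324101, which is 4 Shevat 5411 AM.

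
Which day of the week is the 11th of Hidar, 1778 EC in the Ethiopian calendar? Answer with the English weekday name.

Equivalently 18 November 1785 Gregorian, JDN 2373340.
Since JDN mod 7 = 4 (0 = Monday), the day is Friday.

Friday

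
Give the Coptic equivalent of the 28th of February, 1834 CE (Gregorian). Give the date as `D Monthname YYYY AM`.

Both dates share Julian Day Number 2390973; in the Coptic calendar that is 22 Meshir 1550 AM.

22 Meshir 1550 AM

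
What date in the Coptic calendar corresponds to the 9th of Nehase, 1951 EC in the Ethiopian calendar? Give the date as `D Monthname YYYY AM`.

9 Mesori 1675 AM

Julian Day Number of the source date = 2436796.
Converting JDN 2436796 to the Coptic calendar gives 9 Mesori 1675 AM.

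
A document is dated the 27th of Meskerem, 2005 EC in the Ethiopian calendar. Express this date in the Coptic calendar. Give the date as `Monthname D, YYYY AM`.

Thout 27, 1729 AM

The source date corresponds to 7 October 2012 in the Gregorian calendar (JDN 2456208).
That day falls on 27 Thout 1729 AM in the Coptic calendar.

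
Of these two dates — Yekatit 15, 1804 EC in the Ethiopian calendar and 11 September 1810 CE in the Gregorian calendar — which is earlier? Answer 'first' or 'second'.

Converting both to JDN: 2382931 vs 2382402; the smaller is the second.

second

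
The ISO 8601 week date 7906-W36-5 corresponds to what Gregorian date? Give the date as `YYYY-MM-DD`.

ISO week 1 of 7906 is the week containing the first Thursday of 7906.
Week 36, day 5 (Friday) lands on 7906-09-07.

7906-09-07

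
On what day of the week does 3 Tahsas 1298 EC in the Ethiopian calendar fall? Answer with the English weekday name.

Equivalently 7 December 1305 Gregorian, JDN 2198042.
JDN 2198042 mod 7 = 0, and JDN 0 was a Monday, so this is a Monday.

Monday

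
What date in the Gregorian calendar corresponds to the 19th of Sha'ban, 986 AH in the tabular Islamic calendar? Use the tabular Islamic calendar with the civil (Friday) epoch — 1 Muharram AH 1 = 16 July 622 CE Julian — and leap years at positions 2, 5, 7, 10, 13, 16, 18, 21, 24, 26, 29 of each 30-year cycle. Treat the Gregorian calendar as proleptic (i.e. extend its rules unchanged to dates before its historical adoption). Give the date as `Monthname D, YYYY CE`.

Julian Day Number of the source date = 2297716.
Converting JDN 2297716 to the Gregorian calendar gives 31 October 1578 CE.

October 31, 1578 CE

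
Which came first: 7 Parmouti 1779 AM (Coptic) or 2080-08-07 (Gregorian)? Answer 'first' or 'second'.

Converting both to JDN: 2474660 vs 2480984; the smaller is the first.

first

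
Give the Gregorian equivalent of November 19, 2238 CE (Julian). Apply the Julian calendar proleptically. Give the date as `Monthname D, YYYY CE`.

December 4, 2238 CE

For dates in this range the Gregorian date is 15 days ahead of the Julian.
19 November 2238 Julian + 15 days → 4 December 2238 Gregorian.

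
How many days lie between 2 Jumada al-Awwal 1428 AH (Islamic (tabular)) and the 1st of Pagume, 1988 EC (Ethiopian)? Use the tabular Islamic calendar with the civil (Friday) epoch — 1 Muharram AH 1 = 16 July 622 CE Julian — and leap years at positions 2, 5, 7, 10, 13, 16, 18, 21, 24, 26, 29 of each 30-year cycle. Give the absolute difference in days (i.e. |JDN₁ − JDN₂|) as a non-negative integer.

First date → JDN 2454240; second date → JDN 2450333.
The interval is |2454240 − 2450333| = 3907 days.

3907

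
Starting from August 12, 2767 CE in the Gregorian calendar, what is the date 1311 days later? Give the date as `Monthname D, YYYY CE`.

March 15, 2771 CE

Counting 1311 days forward from JDN 2731909 reaches JDN 2733220, which is March 15, 2771 CE.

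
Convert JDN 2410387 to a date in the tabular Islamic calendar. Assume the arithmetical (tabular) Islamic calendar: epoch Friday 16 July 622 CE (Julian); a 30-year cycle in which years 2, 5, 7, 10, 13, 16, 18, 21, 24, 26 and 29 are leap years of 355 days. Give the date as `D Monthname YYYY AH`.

The Gregorian equivalent of JDN 2410387 is 25 April 1887.
In the tabular Islamic calendar that day is 1 Sha'ban 1304 AH.

1 Sha'ban 1304 AH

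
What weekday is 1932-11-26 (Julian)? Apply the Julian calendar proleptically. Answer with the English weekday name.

Friday

Equivalently 9 December 1932 Gregorian, JDN 2427051.
2427051 ≡ 4 (mod 7); counting from Monday = 0 gives Friday.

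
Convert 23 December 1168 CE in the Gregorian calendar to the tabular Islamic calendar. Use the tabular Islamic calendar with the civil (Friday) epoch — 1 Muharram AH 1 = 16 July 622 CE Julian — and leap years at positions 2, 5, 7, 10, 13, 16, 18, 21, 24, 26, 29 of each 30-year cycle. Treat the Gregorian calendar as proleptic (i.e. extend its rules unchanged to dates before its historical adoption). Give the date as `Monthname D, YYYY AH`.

Julian Day Number of the source date = 2148020.
Converting JDN 2148020 to the tabular Islamic calendar gives 14 Rabi' al-Awwal 564 AH.

Rabi' al-Awwal 14, 564 AH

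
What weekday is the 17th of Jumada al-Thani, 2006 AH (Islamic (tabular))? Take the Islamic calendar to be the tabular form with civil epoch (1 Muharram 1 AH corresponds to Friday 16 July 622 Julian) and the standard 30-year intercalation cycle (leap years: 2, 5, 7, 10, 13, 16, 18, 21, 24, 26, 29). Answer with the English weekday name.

Saturday

This is JDN 2659109 (16 April 2568 Gregorian).
JDN 2659109 mod 7 = 5, and JDN 0 was a Monday, so this is a Saturday.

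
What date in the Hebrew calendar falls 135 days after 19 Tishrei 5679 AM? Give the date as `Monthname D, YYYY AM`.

Adar I 7, 5679 AM

Counting 135 days forward from JDN 2421862 reaches JDN 2421997, which is Adar I 7, 5679 AM.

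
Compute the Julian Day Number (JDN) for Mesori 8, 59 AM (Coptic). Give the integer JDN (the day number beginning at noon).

1846551

Equivalently 2 August 343 (proleptic Gregorian).
JDN 2299161 is 15 October 1582 CE (Gregorian); the target day is −452610 days from there, so JDN = 1846551.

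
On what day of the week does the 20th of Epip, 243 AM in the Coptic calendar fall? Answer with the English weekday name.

This is JDN 1913739 (16 July 527 Gregorian).
JDN 1913739 mod 7 = 2, and JDN 0 was a Monday, so this is a Wednesday.

Wednesday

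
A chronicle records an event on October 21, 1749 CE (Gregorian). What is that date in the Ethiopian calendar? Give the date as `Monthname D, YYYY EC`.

Tikimt 13, 1742 EC

Julian Day Number of the source date = 2360163.
Converting JDN 2360163 to the Ethiopian calendar gives 13 Tikimt 1742 EC.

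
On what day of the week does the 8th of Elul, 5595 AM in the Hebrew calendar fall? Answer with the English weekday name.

In the Gregorian calendar this is 2 September 1835 (JDN 2391524).
2391524 ≡ 2 (mod 7); counting from Monday = 0 gives Wednesday.

Wednesday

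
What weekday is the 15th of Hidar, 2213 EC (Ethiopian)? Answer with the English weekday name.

This is JDN 2532228 (26 November 2220 Gregorian).
2532228 ≡ 6 (mod 7); counting from Monday = 0 gives Sunday.

Sunday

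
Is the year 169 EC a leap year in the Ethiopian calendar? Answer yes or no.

169 mod 4 = 1; in the Ethiopian calendar a year is leap when year mod 4 = 3, so it is a common year.

no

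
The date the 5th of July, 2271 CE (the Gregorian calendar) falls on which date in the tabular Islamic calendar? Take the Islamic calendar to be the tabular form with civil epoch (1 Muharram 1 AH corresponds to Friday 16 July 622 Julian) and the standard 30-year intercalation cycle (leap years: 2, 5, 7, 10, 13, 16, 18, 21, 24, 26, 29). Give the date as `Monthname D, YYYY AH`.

Rajab 26, 1700 AH

Both dates share Julian Day Number 2550711; in the tabular Islamic calendar that is 26 Rajab 1700 AH.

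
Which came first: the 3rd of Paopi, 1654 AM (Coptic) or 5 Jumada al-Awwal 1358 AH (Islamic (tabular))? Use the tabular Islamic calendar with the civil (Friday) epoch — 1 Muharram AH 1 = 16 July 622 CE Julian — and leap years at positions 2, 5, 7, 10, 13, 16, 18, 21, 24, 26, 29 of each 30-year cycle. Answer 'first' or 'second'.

Converting both to JDN: 2428820 vs 2429438; the smaller is the first.

first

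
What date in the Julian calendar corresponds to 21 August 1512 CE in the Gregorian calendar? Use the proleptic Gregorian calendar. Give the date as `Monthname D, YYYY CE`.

August 11, 1512 CE

The Julian–Gregorian offset here is 10 days (Julian trailing).
21 August 1512 Gregorian − 10 days → 11 August 1512 Julian.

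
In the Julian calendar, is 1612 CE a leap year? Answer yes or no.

1612 mod 4 = 0, so it is a leap year in the Julian calendar.

yes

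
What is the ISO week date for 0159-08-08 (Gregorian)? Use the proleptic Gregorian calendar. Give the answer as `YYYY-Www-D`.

The weekday is Wednesday (ISO weekday 3).
That Wednesday belongs to ISO week 32 of ISO year 159.

0159-W32-3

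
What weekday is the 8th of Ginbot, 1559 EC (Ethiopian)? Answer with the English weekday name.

Saturday

This is JDN 2293527 (13 May 1567 Gregorian).
Since JDN mod 7 = 5 (0 = Monday), the day is Saturday.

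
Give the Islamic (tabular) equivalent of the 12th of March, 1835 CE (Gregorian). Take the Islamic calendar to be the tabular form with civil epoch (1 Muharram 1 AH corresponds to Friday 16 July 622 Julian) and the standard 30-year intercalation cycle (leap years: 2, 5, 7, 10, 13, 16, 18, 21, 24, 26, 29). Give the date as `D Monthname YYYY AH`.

12 Dhu al-Qa'dah 1250 AH

Both dates share Julian Day Number 2391350; in the tabular Islamic calendar that is 12 Dhu al-Qa'dah 1250 AH.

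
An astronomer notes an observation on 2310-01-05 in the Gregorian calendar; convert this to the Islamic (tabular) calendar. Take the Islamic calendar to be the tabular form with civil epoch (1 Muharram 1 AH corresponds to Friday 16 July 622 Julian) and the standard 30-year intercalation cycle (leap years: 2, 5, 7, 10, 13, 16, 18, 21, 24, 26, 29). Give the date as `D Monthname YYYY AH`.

Julian Day Number of the source date = 2564774.
Converting JDN 2564774 to the tabular Islamic calendar gives 2 Rabi' al-Thani 1740 AH.

2 Rabi' al-Thani 1740 AH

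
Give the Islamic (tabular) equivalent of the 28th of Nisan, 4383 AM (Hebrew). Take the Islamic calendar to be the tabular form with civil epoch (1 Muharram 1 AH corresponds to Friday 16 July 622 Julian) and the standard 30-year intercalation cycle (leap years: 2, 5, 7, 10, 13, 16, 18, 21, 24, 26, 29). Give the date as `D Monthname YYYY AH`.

Both dates share Julian Day Number 1948702; in the tabular Islamic calendar that is 27 Ramadan 1 AH.

27 Ramadan 1 AH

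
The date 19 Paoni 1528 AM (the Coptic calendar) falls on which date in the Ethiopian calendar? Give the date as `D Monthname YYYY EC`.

19 Sene 1804 EC

Julian Day Number of the source date = 2383055.
Converting JDN 2383055 to the Ethiopian calendar gives 19 Sene 1804 EC.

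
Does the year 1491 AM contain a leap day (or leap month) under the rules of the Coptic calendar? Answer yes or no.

1491 mod 4 = 3; in the Coptic calendar a year is leap when year mod 4 = 3, so it is a leap year.

yes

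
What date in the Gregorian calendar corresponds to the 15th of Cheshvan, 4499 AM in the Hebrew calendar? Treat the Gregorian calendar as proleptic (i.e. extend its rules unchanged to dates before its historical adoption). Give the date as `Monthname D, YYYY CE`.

Julian Day Number of the source date = 1990919.
Converting JDN 1990919 to the Gregorian calendar gives 7 November 738 CE.

November 7, 738 CE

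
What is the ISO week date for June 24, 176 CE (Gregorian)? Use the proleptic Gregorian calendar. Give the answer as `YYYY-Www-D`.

0176-W26-1

The weekday is Monday (ISO weekday 1).
That Monday belongs to ISO week 26 of ISO year 176.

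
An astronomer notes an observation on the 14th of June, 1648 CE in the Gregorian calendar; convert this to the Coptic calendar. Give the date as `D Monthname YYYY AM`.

Julian Day Number of the source date = 2323145.
Converting JDN 2323145 to the Coptic calendar gives 10 Paoni 1364 AM.

10 Paoni 1364 AM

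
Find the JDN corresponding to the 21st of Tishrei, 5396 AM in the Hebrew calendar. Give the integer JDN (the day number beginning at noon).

2318507

In the Gregorian calendar the same day is 3 October 1635.
JDN 2451545 is 1 January 2000 CE (Gregorian); the target day is −133038 days from there, so JDN = 2318507.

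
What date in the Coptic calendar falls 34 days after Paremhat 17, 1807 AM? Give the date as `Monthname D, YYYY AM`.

The starting date is JDN 2484867; 2484867 + 34 = 2484901.
JDN 2484901 corresponds to Parmouti 21, 1807 AM.

Parmouti 21, 1807 AM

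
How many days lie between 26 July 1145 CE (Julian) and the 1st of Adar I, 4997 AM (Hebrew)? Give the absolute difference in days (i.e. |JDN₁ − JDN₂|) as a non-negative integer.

33424

First date → JDN 2139476; second date → JDN 2172900.
The interval is |2139476 − 2172900| = 33424 days.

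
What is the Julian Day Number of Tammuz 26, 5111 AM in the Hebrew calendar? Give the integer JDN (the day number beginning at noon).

Equivalently 29 July 1351 (proleptic Gregorian).
JDN 2451545 is 1 January 2000 CE (Gregorian); the target day is −236833 days from there, so JDN = 2214712.

2214712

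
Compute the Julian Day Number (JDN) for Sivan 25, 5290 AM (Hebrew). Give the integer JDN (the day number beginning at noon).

2280061

Equivalently 30 June 1530 (proleptic Gregorian).
JDN 2400001 is 17 November 1858 CE (Gregorian), MJD 0; the target day is −119940 days from there, so JDN = 2280061.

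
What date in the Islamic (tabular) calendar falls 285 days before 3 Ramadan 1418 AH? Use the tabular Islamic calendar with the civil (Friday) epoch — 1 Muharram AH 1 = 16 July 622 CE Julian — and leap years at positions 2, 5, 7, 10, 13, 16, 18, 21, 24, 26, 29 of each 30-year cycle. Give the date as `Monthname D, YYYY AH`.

The starting date is JDN 2450816; 2450816 − 285 = 2450531.
JDN 2450531 corresponds to Dhu al-Qa'dah 14, 1417 AH.

Dhu al-Qa'dah 14, 1417 AH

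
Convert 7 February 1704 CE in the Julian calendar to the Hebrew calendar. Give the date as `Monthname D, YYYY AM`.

The source date corresponds to 18 February 1704 in the Gregorian calendar (JDN 2343481).
That day falls on 13 Adar I 5464 AM in the Hebrew calendar.

Adar I 13, 5464 AM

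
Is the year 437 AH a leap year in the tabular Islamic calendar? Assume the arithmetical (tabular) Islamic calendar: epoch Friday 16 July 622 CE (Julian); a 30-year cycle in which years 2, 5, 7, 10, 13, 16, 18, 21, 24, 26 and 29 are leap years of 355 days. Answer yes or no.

Year 437 AH is year 17 of its 30-year cycle; leap positions are 2, 5, 7, 10, 13, 16, 18, 21, 24, 26, 29, so it is a common year (354 days).

no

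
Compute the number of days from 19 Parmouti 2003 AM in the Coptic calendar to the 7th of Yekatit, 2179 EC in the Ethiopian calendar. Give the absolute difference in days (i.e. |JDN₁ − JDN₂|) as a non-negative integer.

36597

JDN of the first date = 2556488.
JDN of the second date = 2519891.
|2519891 − 2556488| = 36597.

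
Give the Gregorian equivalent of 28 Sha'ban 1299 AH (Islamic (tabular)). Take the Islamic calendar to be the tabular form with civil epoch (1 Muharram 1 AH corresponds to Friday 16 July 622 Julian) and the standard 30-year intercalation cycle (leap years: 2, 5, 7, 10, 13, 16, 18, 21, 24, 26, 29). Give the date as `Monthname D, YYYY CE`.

Julian Day Number of the source date = 2408642.
Converting JDN 2408642 to the Gregorian calendar gives 15 July 1882 CE.

July 15, 1882 CE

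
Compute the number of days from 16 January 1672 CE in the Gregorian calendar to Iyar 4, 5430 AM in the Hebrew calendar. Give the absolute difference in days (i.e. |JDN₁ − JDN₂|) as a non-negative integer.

632

First date → JDN 2331761; second date → JDN 2331129.
The interval is |2331761 − 2331129| = 632 days.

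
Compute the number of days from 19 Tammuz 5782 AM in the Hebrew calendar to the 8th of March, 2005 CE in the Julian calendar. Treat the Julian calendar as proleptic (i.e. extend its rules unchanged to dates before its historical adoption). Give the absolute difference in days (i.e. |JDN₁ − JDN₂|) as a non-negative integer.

6328

JDN of the first date = 2459779.
JDN of the second date = 2453451.
|2453451 − 2459779| = 6328.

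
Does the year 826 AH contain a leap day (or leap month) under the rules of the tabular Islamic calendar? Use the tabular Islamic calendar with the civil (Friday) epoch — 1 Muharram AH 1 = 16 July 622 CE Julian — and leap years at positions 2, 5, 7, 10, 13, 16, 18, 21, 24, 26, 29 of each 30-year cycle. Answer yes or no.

yes

Year 826 AH is year 16 of its 30-year cycle; leap positions are 2, 5, 7, 10, 13, 16, 18, 21, 24, 26, 29, so it is a leap year (355 days).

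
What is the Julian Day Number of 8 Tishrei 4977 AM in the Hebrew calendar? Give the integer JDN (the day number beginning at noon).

In the proleptic Gregorian calendar the same day is 29 September 1216.
JDN 2451545 is 1 January 2000 CE (Gregorian); the target day is −286078 days from there, so JDN = 2165467.

2165467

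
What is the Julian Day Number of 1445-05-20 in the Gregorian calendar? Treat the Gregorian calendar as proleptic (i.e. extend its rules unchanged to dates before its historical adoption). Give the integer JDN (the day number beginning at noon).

2248975

JDN 2400001 is 17 November 1858 CE (Gregorian), MJD 0; the target day is −151026 days from there, so JDN = 2248975.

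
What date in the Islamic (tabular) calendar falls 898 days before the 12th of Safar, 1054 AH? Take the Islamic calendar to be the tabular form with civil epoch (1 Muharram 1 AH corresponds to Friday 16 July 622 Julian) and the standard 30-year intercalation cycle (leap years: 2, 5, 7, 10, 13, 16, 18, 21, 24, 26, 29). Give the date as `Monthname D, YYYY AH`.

Counting 898 days back from JDN 2321629 reaches JDN 2320731, which is Rajab 30, 1051 AH.

Rajab 30, 1051 AH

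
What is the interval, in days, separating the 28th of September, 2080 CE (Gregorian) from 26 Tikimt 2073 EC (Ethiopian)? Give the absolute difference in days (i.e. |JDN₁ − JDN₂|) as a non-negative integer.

38

First date → JDN 2481036; second date → JDN 2481074.
The interval is |2481036 − 2481074| = 38 days.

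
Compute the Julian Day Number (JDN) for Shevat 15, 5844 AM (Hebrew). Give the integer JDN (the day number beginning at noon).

2482247

In the Gregorian calendar the same day is 22 January 2084.
JDN 2451545 is 1 January 2000 CE (Gregorian); the target day is +30702 days from there, so JDN = 2482247.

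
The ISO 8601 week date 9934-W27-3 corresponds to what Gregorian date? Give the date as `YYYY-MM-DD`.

ISO week 1 of 9934 is the week containing the first Thursday of 9934.
Week 27, day 3 (Wednesday) lands on 9934-07-04.

9934-07-04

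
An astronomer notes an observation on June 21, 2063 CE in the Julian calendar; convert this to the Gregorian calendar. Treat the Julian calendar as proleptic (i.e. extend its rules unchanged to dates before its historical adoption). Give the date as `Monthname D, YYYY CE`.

July 4, 2063 CE

For dates in this range the Gregorian date is 13 days ahead of the Julian.
21 June 2063 Julian + 13 days → 4 July 2063 Gregorian.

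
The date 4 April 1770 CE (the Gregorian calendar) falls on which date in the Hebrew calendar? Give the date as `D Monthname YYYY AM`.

Julian Day Number of the source date = 2367633.
Converting JDN 2367633 to the Hebrew calendar gives 9 Nisan 5530 AM.

9 Nisan 5530 AM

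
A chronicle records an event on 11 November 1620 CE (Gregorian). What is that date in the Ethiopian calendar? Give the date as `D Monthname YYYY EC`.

5 Hidar 1613 EC

Julian Day Number of the source date = 2313068.
Converting JDN 2313068 to the Ethiopian calendar gives 5 Hidar 1613 EC.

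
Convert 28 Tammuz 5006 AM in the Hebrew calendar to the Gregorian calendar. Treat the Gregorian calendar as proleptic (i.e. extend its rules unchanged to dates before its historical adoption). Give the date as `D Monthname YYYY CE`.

21 July 1246 CE

Julian Day Number of the source date = 2176354.
Converting JDN 2176354 to the Gregorian calendar gives 21 July 1246 CE.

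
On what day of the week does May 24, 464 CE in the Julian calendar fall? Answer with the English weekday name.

In the proleptic Gregorian calendar this is 25 May 464 (JDN 1890678).
1890678 ≡ 6 (mod 7); counting from Monday = 0 gives Sunday.

Sunday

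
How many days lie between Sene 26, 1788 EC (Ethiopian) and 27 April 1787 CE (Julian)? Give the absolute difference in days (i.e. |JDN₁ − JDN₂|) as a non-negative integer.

3342

JDN of the first date = 2377218.
JDN of the second date = 2373876.
|2373876 − 2377218| = 3342.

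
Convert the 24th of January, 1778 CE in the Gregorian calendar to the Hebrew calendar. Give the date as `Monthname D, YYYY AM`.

Julian Day Number of the source date = 2370485.
Converting JDN 2370485 to the Hebrew calendar gives 25 Tevet 5538 AM.

Tevet 25, 5538 AM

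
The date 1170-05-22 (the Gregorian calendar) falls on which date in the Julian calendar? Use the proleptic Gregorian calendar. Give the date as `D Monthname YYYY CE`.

15 May 1170 CE

At this point the Julian calendar is 7 days behind the Gregorian.
22 May 1170 Gregorian − 7 days → 15 May 1170 Julian.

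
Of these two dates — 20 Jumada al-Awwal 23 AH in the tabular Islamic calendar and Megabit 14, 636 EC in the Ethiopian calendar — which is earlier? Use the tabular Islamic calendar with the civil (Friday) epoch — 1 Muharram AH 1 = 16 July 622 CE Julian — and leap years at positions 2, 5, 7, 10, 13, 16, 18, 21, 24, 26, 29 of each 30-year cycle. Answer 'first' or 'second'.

second

First date → JDN 1956373; second date → JDN 1956348.
JDN 1956348 < JDN 1956373, so the second date is earlier.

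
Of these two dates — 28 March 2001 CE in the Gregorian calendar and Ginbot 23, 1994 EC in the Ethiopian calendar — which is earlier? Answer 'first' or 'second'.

first

Converting both to JDN: 2451997 vs 2452426; the smaller is the first.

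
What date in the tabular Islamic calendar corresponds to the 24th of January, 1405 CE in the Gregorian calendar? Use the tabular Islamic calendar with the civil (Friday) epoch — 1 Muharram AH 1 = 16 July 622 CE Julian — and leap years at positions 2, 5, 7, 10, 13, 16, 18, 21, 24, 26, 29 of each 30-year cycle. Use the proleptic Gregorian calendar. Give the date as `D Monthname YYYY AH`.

13 Rajab 807 AH

Both dates share Julian Day Number 2234249; in the tabular Islamic calendar that is 13 Rajab 807 AH.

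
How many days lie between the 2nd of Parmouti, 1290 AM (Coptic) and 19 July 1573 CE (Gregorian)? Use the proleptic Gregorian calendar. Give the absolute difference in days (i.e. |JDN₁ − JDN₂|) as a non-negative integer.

First date → JDN 2296048; second date → JDN 2295786.
The interval is |2296048 − 2295786| = 262 days.

262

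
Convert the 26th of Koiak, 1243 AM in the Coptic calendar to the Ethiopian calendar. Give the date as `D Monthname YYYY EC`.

Both dates share Julian Day Number 2278785; in the Ethiopian calendar that is 26 Tahsas 1519 EC.

26 Tahsas 1519 EC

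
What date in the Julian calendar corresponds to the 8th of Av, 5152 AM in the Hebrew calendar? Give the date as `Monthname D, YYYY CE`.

Julian Day Number of the source date = 2229696.
Converting JDN 2229696 to the Julian calendar gives 29 July 1392 CE.

July 29, 1392 CE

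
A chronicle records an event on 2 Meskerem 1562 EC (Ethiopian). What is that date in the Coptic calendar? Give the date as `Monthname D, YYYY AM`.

Both dates share Julian Day Number 2294377; in the Coptic calendar that is 2 Thout 1286 AM.

Thout 2, 1286 AM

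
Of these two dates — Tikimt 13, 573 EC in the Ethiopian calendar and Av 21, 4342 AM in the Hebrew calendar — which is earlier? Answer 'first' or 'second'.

Converting both to JDN: 1933186 vs 1933840; the smaller is the first.

first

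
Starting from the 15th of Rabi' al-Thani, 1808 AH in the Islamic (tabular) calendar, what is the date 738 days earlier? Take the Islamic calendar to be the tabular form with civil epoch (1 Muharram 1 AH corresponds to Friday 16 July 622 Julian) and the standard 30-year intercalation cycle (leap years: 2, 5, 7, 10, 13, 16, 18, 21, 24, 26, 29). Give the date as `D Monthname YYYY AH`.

Counting 738 days back from JDN 2588884 reaches JDN 2588146, which is 16 Rabi' al-Awwal 1806 AH.

16 Rabi' al-Awwal 1806 AH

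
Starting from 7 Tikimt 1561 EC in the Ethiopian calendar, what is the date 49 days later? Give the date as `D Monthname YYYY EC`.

26 Hidar 1561 EC

Counting 49 days forward from JDN 2294047 reaches JDN 2294096, which is 26 Hidar 1561 EC.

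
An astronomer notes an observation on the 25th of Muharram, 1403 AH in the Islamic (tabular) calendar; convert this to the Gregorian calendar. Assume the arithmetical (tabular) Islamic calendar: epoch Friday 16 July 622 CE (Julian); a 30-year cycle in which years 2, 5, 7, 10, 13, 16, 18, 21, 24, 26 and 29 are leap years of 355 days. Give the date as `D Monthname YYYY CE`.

12 November 1982 CE

Both dates share Julian Day Number 2445286; in the Gregorian calendar that is 12 November 1982 CE.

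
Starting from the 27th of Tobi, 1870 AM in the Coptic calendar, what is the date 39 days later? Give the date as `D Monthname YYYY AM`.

Counting 39 days forward from JDN 2507828 reaches JDN 2507867, which is 6 Paremhat 1870 AM.

6 Paremhat 1870 AM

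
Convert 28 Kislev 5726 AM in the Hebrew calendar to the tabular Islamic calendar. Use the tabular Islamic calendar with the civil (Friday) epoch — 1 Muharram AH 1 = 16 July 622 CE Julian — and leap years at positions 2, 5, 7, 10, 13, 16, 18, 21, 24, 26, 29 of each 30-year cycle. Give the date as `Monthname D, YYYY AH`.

Julian Day Number of the source date = 2439117.
Converting JDN 2439117 to the tabular Islamic calendar gives 28 Sha'ban 1385 AH.

Sha'ban 28, 1385 AH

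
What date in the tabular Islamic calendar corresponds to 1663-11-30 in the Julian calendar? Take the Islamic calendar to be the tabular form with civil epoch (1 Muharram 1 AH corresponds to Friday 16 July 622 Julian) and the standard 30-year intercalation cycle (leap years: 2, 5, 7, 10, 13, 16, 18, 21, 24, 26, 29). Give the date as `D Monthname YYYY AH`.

Julian Day Number of the source date = 2328802.
Converting JDN 2328802 to the tabular Islamic calendar gives 10 Jumada al-Awwal 1074 AH.

10 Jumada al-Awwal 1074 AH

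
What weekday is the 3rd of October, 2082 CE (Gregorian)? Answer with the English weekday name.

Saturday

2481771 ≡ 5 (mod 7); counting from Monday = 0 gives Saturday.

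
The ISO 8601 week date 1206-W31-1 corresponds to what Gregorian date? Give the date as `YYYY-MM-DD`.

1206-07-31

ISO week 1 of 1206 is the week containing the first Thursday of 1206.
Week 31, day 1 (Monday) lands on 1206-07-31.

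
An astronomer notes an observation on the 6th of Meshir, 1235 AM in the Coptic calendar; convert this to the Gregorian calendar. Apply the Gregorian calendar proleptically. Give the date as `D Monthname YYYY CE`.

Both dates share Julian Day Number 2275903; in the Gregorian calendar that is 10 February 1519 CE.

10 February 1519 CE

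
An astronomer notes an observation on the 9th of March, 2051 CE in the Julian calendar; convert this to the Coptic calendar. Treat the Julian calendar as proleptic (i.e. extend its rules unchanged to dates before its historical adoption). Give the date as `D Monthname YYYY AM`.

Julian Day Number of the source date = 2470253.
Converting JDN 2470253 to the Coptic calendar gives 13 Paremhat 1767 AM.

13 Paremhat 1767 AM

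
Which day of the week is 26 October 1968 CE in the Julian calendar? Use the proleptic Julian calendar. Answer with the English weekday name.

Friday

In the Gregorian calendar this is 8 November 1968 (JDN 2440169).
2440169 ≡ 4 (mod 7); counting from Monday = 0 gives Friday.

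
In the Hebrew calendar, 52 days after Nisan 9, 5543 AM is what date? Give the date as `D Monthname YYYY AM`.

2 Sivan 5543 AM

Counting 52 days forward from JDN 2372388 reaches JDN 2372440, which is 2 Sivan 5543 AM.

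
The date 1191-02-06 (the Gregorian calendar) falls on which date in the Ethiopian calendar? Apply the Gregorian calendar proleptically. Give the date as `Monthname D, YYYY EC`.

Both dates share Julian Day Number 2156100; in the Ethiopian calendar that is 5 Yekatit 1183 EC.

Yekatit 5, 1183 EC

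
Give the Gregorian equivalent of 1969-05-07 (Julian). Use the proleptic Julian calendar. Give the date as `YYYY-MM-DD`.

The Julian–Gregorian offset here is 13 days (Julian trailing).
7 May 1969 Julian + 13 days → 20 May 1969 Gregorian.

1969-05-20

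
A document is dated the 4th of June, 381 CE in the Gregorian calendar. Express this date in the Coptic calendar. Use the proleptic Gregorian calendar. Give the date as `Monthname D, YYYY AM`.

Julian Day Number of the source date = 1860372.
Converting JDN 1860372 to the Coptic calendar gives 9 Paoni 97 AM.

Paoni 9, 97 AM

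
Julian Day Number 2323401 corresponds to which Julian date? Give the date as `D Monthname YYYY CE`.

15 February 1649 CE

JDN 2323401 is 25 February 1649 in the Gregorian calendar.
In the Julian calendar that day is 15 February 1649 CE.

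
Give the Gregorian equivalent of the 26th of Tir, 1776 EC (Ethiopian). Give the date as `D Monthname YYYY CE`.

2 February 1784 CE

Julian Day Number of the source date = 2372685.
Converting JDN 2372685 to the Gregorian calendar gives 2 February 1784 CE.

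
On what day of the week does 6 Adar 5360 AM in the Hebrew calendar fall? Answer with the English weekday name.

Monday

Equivalently 21 February 1600 Gregorian, JDN 2305499.
Since JDN mod 7 = 0 (0 = Monday), the day is Monday.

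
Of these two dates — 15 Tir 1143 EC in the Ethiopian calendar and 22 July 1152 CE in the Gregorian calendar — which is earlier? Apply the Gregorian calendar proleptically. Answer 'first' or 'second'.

First date → JDN 2141470; second date → JDN 2142022.
JDN 2141470 < JDN 2142022, so the first date is earlier.

first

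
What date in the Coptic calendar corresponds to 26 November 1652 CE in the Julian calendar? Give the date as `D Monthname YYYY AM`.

30 Hathor 1369 AM

Both dates share Julian Day Number 2324781; in the Coptic calendar that is 30 Hathor 1369 AM.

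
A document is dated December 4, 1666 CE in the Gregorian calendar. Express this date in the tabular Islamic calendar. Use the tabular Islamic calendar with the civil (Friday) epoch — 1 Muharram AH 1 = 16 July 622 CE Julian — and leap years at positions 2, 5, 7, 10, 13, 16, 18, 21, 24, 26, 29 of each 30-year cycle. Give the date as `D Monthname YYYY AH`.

6 Jumada al-Thani 1077 AH

Julian Day Number of the source date = 2329892.
Converting JDN 2329892 to the tabular Islamic calendar gives 6 Jumada al-Thani 1077 AH.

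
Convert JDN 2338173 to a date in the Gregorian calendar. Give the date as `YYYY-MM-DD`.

Counting from JDN 2299161 = 15 Oct 1582 gives an offset of 39012 days.

1689-08-06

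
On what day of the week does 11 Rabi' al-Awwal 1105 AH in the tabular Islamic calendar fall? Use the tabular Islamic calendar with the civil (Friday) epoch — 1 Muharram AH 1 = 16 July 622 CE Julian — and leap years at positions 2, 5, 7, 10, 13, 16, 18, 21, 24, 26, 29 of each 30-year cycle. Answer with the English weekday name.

This is JDN 2339730 (10 November 1693 Gregorian).
2339730 ≡ 1 (mod 7); counting from Monday = 0 gives Tuesday.

Tuesday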